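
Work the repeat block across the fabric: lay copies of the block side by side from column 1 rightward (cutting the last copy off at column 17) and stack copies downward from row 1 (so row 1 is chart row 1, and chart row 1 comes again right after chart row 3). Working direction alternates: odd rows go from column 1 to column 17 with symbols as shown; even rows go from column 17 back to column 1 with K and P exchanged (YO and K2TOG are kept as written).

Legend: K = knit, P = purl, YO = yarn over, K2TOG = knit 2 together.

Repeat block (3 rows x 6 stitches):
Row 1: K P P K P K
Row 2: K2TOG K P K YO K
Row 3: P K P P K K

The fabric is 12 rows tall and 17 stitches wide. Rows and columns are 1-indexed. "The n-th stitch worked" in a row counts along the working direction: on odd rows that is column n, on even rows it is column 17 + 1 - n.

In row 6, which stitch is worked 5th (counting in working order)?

For row 6: chart row = ((6-1) mod 3) + 1 = 3; this is a WS (even) row.
Chart row 3 tiled across columns 1-17: P K P P K K P K P P K K P K P P K
Wrong side: read the tiled row from column 17 down to 1 and exchange K with P (leave YO, K2TOG).
Row 6 as worked: P K K P K P P K K P K P P K K P K
Counting 5 along the worked row gives K.

== STITCH ==
K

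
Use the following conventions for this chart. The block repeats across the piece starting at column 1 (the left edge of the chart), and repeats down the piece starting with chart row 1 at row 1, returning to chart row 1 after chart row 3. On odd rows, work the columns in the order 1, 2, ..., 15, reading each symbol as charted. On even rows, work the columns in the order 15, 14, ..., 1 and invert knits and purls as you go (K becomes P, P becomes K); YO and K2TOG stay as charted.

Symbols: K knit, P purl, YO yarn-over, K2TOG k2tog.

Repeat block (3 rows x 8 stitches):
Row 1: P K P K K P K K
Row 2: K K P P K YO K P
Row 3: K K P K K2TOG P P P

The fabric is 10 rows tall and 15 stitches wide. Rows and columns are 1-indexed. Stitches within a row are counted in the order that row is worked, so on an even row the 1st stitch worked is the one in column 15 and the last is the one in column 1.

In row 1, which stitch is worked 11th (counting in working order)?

Result:
P

Derivation:
Row 1 uses chart row ((1-1) mod 3)+1 = 1. Row 1 is odd, so RS.
Chart row 1 tiled across columns 1-15: P K P K K P K K P K P K K P K
Right side: take the tiled row as-is (worked left to right from column 1).
The 11th stitch worked is P.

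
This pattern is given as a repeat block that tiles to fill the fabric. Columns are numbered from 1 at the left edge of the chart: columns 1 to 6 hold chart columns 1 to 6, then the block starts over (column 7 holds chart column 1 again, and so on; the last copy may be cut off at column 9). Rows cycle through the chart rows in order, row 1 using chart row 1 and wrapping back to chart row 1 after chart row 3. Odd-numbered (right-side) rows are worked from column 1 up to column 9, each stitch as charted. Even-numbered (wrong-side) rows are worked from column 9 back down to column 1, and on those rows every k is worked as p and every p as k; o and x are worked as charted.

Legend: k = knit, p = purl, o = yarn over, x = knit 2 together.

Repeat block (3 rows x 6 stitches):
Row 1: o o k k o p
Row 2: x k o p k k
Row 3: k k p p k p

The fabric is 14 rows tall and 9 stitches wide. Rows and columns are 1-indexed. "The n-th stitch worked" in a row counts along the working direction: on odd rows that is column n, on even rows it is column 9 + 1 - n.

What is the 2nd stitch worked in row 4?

Stitch:
o

Derivation:
For row 4: chart row = ((4-1) mod 3) + 1 = 1; this is a WS (even) row.
Chart row 1 tiled across columns 1-9: o o k k o p o o k
Wrong side: read the tiled row from column 9 down to 1 and exchange k with p (leave o, x).
Row 4 as worked: p o o k o p p o o
Stitch 2 in working order -> o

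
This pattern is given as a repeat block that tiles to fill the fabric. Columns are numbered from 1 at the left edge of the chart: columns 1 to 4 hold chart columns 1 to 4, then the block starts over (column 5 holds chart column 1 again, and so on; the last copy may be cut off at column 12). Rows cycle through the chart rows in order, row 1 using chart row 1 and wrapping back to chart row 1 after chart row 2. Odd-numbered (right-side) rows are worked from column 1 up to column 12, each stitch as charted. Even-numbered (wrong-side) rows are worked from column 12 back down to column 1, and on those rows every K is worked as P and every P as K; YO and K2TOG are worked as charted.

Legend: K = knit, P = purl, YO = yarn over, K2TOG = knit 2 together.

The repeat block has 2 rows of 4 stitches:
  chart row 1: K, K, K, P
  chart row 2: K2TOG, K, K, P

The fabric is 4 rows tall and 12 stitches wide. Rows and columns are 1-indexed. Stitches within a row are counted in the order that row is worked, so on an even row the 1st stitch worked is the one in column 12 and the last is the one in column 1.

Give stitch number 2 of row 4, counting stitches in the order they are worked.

Row 4: (4-1) mod 2 = 1, so use chart row 2. Even row -> WS.
Chart row 2 tiled across columns 1-12: K2TOG K K P K2TOG K K P K2TOG K K P
WS: work from column 12 back to column 1 (reverse the tiled row), swapping K<->P (YO and K2TOG unchanged).
Row 4 as worked: K P P K2TOG K P P K2TOG K P P K2TOG
Stitch 2 in working order -> P

Result:
P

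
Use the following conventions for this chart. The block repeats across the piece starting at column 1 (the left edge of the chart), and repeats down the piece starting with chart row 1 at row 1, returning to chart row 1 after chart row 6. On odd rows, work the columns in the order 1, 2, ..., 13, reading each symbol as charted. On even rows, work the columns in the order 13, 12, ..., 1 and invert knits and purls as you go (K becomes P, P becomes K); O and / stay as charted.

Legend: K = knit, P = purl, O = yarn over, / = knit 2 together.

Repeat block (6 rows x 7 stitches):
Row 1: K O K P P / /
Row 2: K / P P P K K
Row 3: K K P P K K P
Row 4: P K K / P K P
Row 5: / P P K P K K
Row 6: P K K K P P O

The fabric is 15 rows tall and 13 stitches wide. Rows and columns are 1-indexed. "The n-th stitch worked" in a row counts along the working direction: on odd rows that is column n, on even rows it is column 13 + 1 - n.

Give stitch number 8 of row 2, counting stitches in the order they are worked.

Result:
P

Derivation:
Row 2 uses chart row ((2-1) mod 6)+1 = 2. Row 2 is even, so WS.
Chart row 2 tiled across columns 1-13: K / P P P K K K / P P P K
WS: work from column 13 back to column 1 (reverse the tiled row), swapping K<->P (O and / unchanged).
Row 2 as worked: P K K K / P P P K K K / P
Stitch 8 in working order -> P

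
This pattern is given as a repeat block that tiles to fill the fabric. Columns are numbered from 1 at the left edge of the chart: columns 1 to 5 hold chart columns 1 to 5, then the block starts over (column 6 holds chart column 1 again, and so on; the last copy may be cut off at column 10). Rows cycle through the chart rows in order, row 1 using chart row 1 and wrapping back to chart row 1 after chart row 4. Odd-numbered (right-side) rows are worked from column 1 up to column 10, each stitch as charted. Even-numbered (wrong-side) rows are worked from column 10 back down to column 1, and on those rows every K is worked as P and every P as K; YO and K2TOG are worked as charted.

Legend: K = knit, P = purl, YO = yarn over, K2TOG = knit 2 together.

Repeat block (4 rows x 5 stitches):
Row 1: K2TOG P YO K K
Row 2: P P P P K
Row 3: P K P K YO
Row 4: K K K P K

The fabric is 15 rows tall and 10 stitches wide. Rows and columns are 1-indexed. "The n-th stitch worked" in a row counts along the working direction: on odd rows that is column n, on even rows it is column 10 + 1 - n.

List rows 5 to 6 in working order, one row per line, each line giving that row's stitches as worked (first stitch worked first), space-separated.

== ROWS AS WORKED ==
K2TOG P YO K K K2TOG P YO K K
P K K K K P K K K K

Derivation:
Row 5: chart row 1, RS - tile across columns 1-10 and work as-is.
Row 6: chart row 2, WS - tiled (columns 1-10): P P P P K P P P P K; work from column 10 back to 1 with K<->P swapped.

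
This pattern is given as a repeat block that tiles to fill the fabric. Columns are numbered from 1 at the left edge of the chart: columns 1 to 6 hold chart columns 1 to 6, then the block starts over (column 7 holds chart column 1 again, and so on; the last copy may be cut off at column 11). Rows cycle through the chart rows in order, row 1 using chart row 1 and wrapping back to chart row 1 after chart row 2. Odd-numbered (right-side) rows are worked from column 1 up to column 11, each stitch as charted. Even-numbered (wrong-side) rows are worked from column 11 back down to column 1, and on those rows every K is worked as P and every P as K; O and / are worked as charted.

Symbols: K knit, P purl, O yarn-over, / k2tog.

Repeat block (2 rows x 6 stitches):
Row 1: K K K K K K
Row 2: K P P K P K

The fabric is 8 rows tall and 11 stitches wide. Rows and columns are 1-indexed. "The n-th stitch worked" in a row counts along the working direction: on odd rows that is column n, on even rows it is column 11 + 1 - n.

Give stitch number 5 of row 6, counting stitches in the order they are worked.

== STITCH ==
P

Derivation:
Row 6: (6-1) mod 2 = 1, so use chart row 2. Even row -> WS.
Chart row 2 tiled across columns 1-11: K P P K P K K P P K P
WS: work from column 11 back to column 1 (reverse the tiled row), swapping K<->P (O and / unchanged).
Row 6 as worked: K P K K P P K P K K P
The 5th stitch worked is P.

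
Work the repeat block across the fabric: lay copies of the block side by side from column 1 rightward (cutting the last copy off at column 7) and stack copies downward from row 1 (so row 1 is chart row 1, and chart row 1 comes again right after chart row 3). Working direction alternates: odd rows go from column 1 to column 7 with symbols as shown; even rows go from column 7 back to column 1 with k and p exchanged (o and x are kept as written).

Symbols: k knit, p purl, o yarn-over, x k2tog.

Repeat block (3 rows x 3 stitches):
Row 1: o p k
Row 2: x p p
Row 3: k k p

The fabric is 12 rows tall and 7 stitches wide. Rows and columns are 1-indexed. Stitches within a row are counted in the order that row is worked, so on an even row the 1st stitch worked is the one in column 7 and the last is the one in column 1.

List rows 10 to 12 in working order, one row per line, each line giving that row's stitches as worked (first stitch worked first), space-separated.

Result:
o p k o p k o
x p p x p p x
p k p p k p p

Derivation:
Row 10: chart row 1, WS - tiled (columns 1-7): o p k o p k o; work from column 7 back to 1 with k<->p swapped.
Row 11: chart row 2, RS - tile across columns 1-7 and work as-is.
Row 12: chart row 3, WS - tiled (columns 1-7): k k p k k p k; work from column 7 back to 1 with k<->p swapped.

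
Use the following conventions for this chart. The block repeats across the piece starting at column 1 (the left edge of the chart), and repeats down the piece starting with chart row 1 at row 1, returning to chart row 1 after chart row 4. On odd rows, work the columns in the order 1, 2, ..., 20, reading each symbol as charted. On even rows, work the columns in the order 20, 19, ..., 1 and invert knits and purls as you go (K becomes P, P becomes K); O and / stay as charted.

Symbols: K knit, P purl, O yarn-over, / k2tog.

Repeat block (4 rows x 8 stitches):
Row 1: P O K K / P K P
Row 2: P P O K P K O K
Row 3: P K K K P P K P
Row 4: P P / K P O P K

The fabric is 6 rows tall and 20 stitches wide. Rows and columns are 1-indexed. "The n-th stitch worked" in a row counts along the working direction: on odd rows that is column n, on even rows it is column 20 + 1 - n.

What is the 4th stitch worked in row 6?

Row 6 uses chart row ((6-1) mod 4)+1 = 2. Row 6 is even, so WS.
Chart row 2 tiled across columns 1-20: P P O K P K O K P P O K P K O K P P O K
WS row: flip the tiled sequence (start at column 20) and apply K<->P; O and / stay.
Row 6 as worked: P O K K P O P K P O K K P O P K P O K K
Stitch 4 in working order -> K

Result:
K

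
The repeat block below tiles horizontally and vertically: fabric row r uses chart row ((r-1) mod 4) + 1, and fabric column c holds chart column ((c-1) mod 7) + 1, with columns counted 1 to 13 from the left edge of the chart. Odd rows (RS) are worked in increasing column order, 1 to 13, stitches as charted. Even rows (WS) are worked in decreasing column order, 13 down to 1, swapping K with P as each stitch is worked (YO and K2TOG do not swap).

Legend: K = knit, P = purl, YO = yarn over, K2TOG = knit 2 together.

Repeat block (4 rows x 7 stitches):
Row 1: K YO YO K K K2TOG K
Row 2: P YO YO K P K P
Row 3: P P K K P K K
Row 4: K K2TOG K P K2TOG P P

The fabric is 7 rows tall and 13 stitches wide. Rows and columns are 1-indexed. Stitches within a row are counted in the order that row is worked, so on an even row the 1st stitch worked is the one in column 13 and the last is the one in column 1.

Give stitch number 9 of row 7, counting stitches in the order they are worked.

Row 7 uses chart row ((7-1) mod 4)+1 = 3. Row 7 is odd, so RS.
Chart row 3 tiled across columns 1-13: P P K K P K K P P K K P K
RS: work column 1 to column 13, symbols as charted — the tiled row is the row as worked.
The 9th stitch worked is P.

== STITCH ==
P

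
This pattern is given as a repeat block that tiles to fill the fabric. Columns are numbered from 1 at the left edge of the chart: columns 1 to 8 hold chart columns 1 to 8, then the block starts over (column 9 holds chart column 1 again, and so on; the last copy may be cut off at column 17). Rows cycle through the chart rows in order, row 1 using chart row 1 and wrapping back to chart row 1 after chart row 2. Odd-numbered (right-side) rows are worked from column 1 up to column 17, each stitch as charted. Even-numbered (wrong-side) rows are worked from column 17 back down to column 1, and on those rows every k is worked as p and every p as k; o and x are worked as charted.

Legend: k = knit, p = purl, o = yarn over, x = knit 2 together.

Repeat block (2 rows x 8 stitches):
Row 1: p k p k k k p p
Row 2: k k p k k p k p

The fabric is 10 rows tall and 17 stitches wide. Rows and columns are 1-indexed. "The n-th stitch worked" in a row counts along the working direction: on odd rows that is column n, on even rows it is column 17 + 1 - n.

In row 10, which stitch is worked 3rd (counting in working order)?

Result:
p

Derivation:
Row 10: (10-1) mod 2 = 1, so use chart row 2. Even row -> WS.
Chart row 2 tiled across columns 1-17: k k p k k p k p k k p k k p k p k
WS row: flip the tiled sequence (start at column 17) and apply k<->p; o and x stay.
Row 10 as worked: p k p k p p k p p k p k p p k p p
The 3rd stitch worked is p.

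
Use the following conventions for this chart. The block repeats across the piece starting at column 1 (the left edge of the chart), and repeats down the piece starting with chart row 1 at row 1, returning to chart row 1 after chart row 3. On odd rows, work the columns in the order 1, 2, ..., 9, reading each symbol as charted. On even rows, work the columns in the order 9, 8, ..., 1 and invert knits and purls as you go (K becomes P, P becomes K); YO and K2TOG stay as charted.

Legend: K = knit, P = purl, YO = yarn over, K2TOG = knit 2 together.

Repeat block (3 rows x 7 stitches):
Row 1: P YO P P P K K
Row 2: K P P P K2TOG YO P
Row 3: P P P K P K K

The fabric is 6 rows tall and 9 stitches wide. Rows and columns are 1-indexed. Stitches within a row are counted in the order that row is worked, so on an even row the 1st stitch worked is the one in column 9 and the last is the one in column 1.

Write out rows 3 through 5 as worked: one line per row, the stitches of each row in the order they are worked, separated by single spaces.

Row 3: chart row 3, RS - tile across columns 1-9 and work as-is.
Row 4: chart row 1, WS - tiled (columns 1-9): P YO P P P K K P YO; work from column 9 back to 1 with K<->P swapped.
Row 5: chart row 2, RS - tile across columns 1-9 and work as-is.

Result:
P P P K P K K P P
YO K P P K K K YO K
K P P P K2TOG YO P K P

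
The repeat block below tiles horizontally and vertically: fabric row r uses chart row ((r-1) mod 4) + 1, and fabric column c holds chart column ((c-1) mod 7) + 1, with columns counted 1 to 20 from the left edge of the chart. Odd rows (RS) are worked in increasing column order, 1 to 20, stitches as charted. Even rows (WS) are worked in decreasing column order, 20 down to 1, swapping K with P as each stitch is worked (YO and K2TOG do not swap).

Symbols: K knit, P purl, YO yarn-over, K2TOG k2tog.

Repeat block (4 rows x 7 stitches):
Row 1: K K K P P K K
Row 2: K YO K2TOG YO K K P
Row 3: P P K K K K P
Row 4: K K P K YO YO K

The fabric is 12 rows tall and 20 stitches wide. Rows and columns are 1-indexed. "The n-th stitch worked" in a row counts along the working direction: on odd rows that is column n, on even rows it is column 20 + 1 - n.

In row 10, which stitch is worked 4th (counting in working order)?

Result:
K2TOG

Derivation:
For row 10: chart row = ((10-1) mod 4) + 1 = 2; this is a WS (even) row.
Chart row 2 tiled across columns 1-20: K YO K2TOG YO K K P K YO K2TOG YO K K P K YO K2TOG YO K K
WS row: flip the tiled sequence (start at column 20) and apply K<->P; YO and K2TOG stay.
Row 10 as worked: P P YO K2TOG YO P K P P YO K2TOG YO P K P P YO K2TOG YO P
Counting 4 along the worked row gives K2TOG.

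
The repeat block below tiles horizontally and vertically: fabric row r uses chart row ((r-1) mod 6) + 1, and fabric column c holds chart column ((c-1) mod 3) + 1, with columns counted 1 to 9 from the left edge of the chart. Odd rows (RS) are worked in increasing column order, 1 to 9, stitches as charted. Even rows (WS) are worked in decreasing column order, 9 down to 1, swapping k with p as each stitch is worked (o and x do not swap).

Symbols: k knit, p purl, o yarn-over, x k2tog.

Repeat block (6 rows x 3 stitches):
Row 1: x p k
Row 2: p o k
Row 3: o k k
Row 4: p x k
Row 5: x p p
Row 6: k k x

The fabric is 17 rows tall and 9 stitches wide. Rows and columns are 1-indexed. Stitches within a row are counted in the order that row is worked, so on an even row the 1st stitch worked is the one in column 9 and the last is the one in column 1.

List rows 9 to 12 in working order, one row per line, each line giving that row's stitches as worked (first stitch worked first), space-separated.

Row 9: chart row 3, RS - tile across columns 1-9 and work as-is.
Row 10: chart row 4, WS - tiled (columns 1-9): p x k p x k p x k; work from column 9 back to 1 with k<->p swapped.
Row 11: chart row 5, RS - tile across columns 1-9 and work as-is.
Row 12: chart row 6, WS - tiled (columns 1-9): k k x k k x k k x; work from column 9 back to 1 with k<->p swapped.

Rows as worked:
o k k o k k o k k
p x k p x k p x k
x p p x p p x p p
x p p x p p x p p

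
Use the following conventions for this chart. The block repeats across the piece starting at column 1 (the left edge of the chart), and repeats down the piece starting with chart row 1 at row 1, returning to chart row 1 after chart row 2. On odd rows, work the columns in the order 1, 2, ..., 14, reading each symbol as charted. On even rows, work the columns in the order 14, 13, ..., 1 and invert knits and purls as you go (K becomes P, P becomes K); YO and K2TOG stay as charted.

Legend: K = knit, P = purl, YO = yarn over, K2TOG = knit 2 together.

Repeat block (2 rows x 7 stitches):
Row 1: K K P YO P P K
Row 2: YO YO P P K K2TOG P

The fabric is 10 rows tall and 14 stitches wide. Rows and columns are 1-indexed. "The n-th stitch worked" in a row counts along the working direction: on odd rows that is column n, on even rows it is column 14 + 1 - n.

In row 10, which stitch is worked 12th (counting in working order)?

Row 10 uses chart row ((10-1) mod 2)+1 = 2. Row 10 is even, so WS.
Chart row 2 tiled across columns 1-14: YO YO P P K K2TOG P YO YO P P K K2TOG P
WS: work from column 14 back to column 1 (reverse the tiled row), swapping K<->P (YO and K2TOG unchanged).
Row 10 as worked: K K2TOG P K K YO YO K K2TOG P K K YO YO
The 12th stitch worked is K.

== STITCH ==
K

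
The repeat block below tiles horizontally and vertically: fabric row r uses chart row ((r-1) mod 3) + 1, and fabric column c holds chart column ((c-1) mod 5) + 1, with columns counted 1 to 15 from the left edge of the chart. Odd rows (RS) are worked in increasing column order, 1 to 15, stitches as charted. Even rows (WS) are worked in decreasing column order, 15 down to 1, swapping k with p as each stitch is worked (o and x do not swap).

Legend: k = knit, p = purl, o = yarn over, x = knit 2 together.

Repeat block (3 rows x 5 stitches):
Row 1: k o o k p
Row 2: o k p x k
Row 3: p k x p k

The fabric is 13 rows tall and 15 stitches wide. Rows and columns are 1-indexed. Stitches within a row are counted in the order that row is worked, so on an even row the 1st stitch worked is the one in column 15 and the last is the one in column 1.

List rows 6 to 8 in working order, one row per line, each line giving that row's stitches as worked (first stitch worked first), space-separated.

Row 6: chart row 3, WS - tiled (columns 1-15): p k x p k p k x p k p k x p k; work from column 15 back to 1 with k<->p swapped.
Row 7: chart row 1, RS - tile across columns 1-15 and work as-is.
Row 8: chart row 2, WS - tiled (columns 1-15): o k p x k o k p x k o k p x k; work from column 15 back to 1 with k<->p swapped.

== ROWS AS WORKED ==
p k x p k p k x p k p k x p k
k o o k p k o o k p k o o k p
p x k p o p x k p o p x k p o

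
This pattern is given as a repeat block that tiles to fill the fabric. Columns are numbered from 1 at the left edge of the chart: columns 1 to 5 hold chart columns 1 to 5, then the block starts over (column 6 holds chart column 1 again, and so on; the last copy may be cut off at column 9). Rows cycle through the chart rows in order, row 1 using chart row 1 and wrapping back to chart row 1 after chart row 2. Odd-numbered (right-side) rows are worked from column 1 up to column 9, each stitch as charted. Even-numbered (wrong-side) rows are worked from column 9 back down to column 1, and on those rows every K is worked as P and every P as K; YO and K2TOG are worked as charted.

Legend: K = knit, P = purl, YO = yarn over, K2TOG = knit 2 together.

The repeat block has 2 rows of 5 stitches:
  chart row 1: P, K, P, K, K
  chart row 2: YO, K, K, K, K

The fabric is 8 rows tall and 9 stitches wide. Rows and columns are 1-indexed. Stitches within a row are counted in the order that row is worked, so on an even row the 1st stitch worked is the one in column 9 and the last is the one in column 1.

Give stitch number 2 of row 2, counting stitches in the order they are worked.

Row 2: (2-1) mod 2 = 1, so use chart row 2. Even row -> WS.
Chart row 2 tiled across columns 1-9: YO K K K K YO K K K
Wrong side: read the tiled row from column 9 down to 1 and exchange K with P (leave YO, K2TOG).
Row 2 as worked: P P P YO P P P P YO
The 2nd stitch worked is P.

Stitch:
P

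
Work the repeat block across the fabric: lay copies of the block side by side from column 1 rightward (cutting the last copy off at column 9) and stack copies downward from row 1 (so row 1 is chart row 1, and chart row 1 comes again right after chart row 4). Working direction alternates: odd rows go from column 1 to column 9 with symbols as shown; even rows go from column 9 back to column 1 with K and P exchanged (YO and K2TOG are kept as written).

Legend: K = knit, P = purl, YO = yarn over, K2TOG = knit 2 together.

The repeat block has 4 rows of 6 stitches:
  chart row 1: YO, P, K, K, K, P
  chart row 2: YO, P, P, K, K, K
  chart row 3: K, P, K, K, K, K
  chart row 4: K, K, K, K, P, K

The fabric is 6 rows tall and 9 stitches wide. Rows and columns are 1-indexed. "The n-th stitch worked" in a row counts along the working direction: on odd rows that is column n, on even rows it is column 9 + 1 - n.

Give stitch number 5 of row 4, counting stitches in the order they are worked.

Result:
K

Derivation:
Row 4: (4-1) mod 4 = 3, so use chart row 4. Even row -> WS.
Chart row 4 tiled across columns 1-9: K K K K P K K K K
WS: work from column 9 back to column 1 (reverse the tiled row), swapping K<->P (YO and K2TOG unchanged).
Row 4 as worked: P P P P K P P P P
Stitch 5 in working order -> K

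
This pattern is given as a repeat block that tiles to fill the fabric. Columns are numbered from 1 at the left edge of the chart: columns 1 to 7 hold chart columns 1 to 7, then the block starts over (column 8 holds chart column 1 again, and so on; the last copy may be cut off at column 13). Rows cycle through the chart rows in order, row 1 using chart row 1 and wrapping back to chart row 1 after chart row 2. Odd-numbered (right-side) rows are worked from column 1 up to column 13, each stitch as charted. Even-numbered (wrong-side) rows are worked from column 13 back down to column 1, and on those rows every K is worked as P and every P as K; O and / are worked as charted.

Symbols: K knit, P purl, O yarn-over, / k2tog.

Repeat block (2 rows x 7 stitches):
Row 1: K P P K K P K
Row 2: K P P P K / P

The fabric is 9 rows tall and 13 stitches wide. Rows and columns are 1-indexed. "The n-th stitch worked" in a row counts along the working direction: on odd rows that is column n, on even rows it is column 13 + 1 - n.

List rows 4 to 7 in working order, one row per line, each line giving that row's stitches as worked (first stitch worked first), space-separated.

Row 4: chart row 2, WS - tiled (columns 1-13): K P P P K / P K P P P K /; work from column 13 back to 1 with K<->P swapped.
Row 5: chart row 1, RS - tile across columns 1-13 and work as-is.
Row 6: chart row 2, WS - tiled (columns 1-13): K P P P K / P K P P P K /; work from column 13 back to 1 with K<->P swapped.
Row 7: chart row 1, RS - tile across columns 1-13 and work as-is.

== ROWS AS WORKED ==
/ P K K K P K / P K K K P
K P P K K P K K P P K K P
/ P K K K P K / P K K K P
K P P K K P K K P P K K P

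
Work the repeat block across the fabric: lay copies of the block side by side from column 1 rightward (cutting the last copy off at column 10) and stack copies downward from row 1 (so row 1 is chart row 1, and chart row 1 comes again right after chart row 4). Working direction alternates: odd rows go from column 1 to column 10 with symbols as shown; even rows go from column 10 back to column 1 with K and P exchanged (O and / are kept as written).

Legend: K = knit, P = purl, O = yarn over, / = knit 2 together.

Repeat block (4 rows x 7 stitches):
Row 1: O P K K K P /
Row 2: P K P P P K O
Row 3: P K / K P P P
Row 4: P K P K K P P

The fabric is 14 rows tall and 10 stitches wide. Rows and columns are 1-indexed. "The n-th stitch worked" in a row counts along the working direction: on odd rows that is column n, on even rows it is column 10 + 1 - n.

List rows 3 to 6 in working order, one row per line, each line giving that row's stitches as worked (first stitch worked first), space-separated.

== ROWS AS WORKED ==
P K / K P P P P K /
K P K K K P P K P K
O P K K K P / O P K
K P K O P K K K P K

Derivation:
Row 3: chart row 3, RS - tile across columns 1-10 and work as-is.
Row 4: chart row 4, WS - tiled (columns 1-10): P K P K K P P P K P; work from column 10 back to 1 with K<->P swapped.
Row 5: chart row 1, RS - tile across columns 1-10 and work as-is.
Row 6: chart row 2, WS - tiled (columns 1-10): P K P P P K O P K P; work from column 10 back to 1 with K<->P swapped.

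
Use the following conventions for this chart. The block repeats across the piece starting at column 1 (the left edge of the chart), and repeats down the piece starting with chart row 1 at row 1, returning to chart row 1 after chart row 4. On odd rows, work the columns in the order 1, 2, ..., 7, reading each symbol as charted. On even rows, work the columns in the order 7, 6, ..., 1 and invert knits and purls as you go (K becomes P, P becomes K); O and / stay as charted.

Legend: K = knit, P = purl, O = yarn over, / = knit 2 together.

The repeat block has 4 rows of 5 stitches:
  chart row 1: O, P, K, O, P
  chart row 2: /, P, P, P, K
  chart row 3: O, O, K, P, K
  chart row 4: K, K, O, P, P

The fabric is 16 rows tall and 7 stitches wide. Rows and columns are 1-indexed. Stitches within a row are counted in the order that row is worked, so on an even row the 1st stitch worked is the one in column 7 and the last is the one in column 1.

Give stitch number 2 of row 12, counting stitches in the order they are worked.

Row 12: (12-1) mod 4 = 3, so use chart row 4. Even row -> WS.
Chart row 4 tiled across columns 1-7: K K O P P K K
Wrong side: read the tiled row from column 7 down to 1 and exchange K with P (leave O, /).
Row 12 as worked: P P K K O P P
The 2nd stitch worked is P.

== STITCH ==
P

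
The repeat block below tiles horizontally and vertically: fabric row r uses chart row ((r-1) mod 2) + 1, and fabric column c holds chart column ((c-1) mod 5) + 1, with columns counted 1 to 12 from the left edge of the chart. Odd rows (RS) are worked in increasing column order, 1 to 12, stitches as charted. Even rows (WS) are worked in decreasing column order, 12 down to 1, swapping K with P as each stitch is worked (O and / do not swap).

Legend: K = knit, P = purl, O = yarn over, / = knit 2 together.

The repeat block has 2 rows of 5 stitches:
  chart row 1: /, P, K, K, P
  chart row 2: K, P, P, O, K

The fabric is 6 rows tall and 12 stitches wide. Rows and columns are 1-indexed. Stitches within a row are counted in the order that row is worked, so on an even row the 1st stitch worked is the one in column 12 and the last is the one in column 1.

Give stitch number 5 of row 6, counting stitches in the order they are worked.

Result:
K

Derivation:
For row 6: chart row = ((6-1) mod 2) + 1 = 2; this is a WS (even) row.
Chart row 2 tiled across columns 1-12: K P P O K K P P O K K P
WS: work from column 12 back to column 1 (reverse the tiled row), swapping K<->P (O and / unchanged).
Row 6 as worked: K P P O K K P P O K K P
Stitch 5 in working order -> K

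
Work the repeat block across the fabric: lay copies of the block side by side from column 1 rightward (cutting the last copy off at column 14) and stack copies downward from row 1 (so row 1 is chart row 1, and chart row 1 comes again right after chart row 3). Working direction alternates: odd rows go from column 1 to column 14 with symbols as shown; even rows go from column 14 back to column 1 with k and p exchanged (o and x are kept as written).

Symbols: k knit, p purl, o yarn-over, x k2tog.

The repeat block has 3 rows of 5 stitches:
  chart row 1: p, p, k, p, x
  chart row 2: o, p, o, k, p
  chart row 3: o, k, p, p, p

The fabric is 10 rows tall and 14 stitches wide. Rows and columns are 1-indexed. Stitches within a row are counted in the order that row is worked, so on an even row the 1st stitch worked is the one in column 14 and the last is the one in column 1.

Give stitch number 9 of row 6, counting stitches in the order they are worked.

For row 6: chart row = ((6-1) mod 3) + 1 = 3; this is a WS (even) row.
Chart row 3 tiled across columns 1-14: o k p p p o k p p p o k p p
WS: work from column 14 back to column 1 (reverse the tiled row), swapping k<->p (o and x unchanged).
Row 6 as worked: k k p o k k k p o k k k p o
Counting 9 along the worked row gives o.

== STITCH ==
o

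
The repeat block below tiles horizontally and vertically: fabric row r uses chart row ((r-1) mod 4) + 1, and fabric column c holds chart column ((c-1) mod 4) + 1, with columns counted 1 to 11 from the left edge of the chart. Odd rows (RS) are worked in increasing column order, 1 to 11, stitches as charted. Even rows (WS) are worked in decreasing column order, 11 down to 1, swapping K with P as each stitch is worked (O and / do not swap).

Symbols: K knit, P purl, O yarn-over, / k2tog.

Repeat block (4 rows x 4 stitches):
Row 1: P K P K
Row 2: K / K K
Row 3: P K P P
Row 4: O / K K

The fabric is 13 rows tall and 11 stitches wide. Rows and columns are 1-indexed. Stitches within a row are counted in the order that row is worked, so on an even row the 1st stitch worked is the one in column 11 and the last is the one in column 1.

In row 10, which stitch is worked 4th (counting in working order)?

Stitch:
P

Derivation:
Row 10 uses chart row ((10-1) mod 4)+1 = 2. Row 10 is even, so WS.
Chart row 2 tiled across columns 1-11: K / K K K / K K K / K
WS row: flip the tiled sequence (start at column 11) and apply K<->P; O and / stay.
Row 10 as worked: P / P P P / P P P / P
Counting 4 along the worked row gives P.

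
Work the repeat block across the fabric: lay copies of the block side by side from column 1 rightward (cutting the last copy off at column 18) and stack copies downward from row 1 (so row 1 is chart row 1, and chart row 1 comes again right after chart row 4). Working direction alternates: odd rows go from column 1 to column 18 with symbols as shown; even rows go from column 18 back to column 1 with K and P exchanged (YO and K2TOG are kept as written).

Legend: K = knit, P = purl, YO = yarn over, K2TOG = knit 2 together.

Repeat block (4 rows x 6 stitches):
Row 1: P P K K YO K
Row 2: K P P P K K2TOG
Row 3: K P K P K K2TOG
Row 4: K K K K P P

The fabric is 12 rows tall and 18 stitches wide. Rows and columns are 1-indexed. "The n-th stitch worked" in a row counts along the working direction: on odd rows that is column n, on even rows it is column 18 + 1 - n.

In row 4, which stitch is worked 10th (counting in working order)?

Result:
P

Derivation:
Row 4: (4-1) mod 4 = 3, so use chart row 4. Even row -> WS.
Chart row 4 tiled across columns 1-18: K K K K P P K K K K P P K K K K P P
WS: work from column 18 back to column 1 (reverse the tiled row), swapping K<->P (YO and K2TOG unchanged).
Row 4 as worked: K K P P P P K K P P P P K K P P P P
The 10th stitch worked is P.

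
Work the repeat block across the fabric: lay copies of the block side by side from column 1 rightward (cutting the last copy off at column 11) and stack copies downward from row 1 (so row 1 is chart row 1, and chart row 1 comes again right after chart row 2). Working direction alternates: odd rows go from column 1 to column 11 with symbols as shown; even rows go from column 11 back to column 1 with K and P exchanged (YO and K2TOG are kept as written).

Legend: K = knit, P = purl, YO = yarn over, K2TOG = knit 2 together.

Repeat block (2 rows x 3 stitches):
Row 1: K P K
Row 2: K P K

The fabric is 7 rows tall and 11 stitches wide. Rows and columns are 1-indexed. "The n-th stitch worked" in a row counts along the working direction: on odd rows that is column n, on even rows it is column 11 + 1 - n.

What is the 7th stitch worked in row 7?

Row 7: (7-1) mod 2 = 0, so use chart row 1. Odd row -> RS.
Chart row 1 tiled across columns 1-11: K P K K P K K P K K P
RS row: no reversal, no swap; stitch n worked = column n.
The 7th stitch worked is K.

== STITCH ==
K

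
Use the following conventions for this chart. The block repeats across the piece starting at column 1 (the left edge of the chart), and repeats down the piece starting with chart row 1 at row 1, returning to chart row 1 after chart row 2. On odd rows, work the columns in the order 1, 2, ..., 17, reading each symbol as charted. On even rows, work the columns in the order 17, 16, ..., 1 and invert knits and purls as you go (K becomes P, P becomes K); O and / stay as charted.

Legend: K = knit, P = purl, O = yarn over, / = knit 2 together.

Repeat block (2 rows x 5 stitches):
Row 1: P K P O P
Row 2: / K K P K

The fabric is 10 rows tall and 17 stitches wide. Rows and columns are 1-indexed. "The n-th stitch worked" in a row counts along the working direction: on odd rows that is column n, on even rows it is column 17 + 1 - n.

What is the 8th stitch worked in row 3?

Row 3 uses chart row ((3-1) mod 2)+1 = 1. Row 3 is odd, so RS.
Chart row 1 tiled across columns 1-17: P K P O P P K P O P P K P O P P K
RS row: no reversal, no swap; stitch n worked = column n.
Counting 8 along the worked row gives P.

Result:
P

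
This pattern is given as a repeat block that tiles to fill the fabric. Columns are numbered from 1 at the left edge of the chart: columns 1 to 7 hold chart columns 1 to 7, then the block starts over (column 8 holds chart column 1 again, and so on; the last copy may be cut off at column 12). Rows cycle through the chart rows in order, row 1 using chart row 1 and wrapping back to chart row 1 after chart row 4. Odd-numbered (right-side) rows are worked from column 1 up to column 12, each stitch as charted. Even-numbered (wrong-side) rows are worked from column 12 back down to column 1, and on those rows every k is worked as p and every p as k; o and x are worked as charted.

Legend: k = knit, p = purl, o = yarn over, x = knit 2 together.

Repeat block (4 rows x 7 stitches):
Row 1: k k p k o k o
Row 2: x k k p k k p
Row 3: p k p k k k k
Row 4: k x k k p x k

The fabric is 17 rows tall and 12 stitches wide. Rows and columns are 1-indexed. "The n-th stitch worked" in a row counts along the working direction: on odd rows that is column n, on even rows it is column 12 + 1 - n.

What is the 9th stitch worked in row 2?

Row 2: (2-1) mod 4 = 1, so use chart row 2. Even row -> WS.
Chart row 2 tiled across columns 1-12: x k k p k k p x k k p k
WS: work from column 12 back to column 1 (reverse the tiled row), swapping k<->p (o and x unchanged).
Row 2 as worked: p k p p x k p p k p p x
Stitch 9 in working order -> k

Stitch:
k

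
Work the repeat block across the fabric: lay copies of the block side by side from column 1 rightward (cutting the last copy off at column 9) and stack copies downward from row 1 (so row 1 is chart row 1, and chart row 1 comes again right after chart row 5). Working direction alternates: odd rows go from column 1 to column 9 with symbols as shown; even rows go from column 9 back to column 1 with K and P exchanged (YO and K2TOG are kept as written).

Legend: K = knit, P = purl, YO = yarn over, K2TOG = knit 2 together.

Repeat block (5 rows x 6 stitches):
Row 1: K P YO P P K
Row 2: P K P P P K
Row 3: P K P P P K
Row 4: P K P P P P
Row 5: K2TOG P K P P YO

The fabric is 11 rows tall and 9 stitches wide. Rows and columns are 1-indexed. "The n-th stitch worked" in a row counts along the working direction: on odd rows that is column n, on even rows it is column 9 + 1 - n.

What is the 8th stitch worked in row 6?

Result:
K

Derivation:
Row 6: (6-1) mod 5 = 0, so use chart row 1. Even row -> WS.
Chart row 1 tiled across columns 1-9: K P YO P P K K P YO
Wrong side: read the tiled row from column 9 down to 1 and exchange K with P (leave YO, K2TOG).
Row 6 as worked: YO K P P K K YO K P
Stitch 8 in working order -> K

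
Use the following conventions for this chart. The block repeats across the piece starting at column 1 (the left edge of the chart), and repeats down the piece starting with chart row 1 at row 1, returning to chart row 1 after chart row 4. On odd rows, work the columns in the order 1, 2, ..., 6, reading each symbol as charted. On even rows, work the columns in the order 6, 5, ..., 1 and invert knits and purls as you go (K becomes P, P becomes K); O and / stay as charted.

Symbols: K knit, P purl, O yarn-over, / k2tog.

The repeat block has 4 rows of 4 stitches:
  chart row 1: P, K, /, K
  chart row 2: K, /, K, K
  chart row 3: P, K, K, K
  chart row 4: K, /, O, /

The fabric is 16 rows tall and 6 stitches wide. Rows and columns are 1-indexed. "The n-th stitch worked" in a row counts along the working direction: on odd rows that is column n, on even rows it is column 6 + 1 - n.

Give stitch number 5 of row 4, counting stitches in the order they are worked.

Row 4: (4-1) mod 4 = 3, so use chart row 4. Even row -> WS.
Chart row 4 tiled across columns 1-6: K / O / K /
WS: work from column 6 back to column 1 (reverse the tiled row), swapping K<->P (O and / unchanged).
Row 4 as worked: / P / O / P
The 5th stitch worked is /.

Stitch:
/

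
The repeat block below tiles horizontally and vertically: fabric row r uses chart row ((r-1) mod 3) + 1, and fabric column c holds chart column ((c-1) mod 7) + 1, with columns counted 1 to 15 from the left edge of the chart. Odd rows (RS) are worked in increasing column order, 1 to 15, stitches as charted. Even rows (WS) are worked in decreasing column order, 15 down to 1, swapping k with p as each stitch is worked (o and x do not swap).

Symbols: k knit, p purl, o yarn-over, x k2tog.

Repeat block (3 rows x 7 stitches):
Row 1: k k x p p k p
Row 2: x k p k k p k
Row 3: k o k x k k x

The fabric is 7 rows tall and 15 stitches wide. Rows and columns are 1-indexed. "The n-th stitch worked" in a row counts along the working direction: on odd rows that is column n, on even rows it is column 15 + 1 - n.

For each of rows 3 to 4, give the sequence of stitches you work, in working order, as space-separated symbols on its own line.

Row 3: chart row 3, RS - tile across columns 1-15 and work as-is.
Row 4: chart row 1, WS - tiled (columns 1-15): k k x p p k p k k x p p k p k; work from column 15 back to 1 with k<->p swapped.

== ROWS AS WORKED ==
k o k x k k x k o k x k k x k
p k p k k x p p k p k k x p p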